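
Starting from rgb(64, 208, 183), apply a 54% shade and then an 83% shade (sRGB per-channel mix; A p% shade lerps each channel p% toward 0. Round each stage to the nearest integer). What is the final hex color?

#05100E

A 54% shade moves each channel 54% toward 0:
  R: 64 − 34.56 = 29.44 → 29
  G: 208 + 0.54×(0−208) = 208 − 112.32 = 95.68 → 96
  B: 183 + 0.54×(0−183) = 183 − 98.82 = 84.18 → 84
After the shade: rgb(29, 96, 84) = #1D6054.
An 83% shade moves each channel 83% toward 0:
  R: 29 − 24.07 = 4.93 → 5
  G: 96 − 79.68 = 16.32 → 16
  B: 84 + 0.83×(0−84) = 84 − 69.72 = 14.28 → 14
rgb(5, 16, 14) = #05100E.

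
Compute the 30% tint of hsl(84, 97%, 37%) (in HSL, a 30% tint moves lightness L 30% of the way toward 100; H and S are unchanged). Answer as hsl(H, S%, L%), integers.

L moves 30% from 37 toward 100: 37 + 18.9 = 55.9 → 56.
H and S are unchanged.

hsl(84, 97%, 56%)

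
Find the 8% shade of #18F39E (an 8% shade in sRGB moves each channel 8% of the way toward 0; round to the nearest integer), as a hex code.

#18F39E is rgb(24, 243, 158).
An 8% shade moves each channel 8% toward 0:
  R: 24 + 0.08×(0−24) = 24 − 1.92 = 22.08 → 22
  G: 243 − 19.44 = 223.56 → 224
  B: 158 + 0.08×(0−158) = 158 − 12.64 = 145.36 → 145
rgb(22, 224, 145) = #16E091.

#16E091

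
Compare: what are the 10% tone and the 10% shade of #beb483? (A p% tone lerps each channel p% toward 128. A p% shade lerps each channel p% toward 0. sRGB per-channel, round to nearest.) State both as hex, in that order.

#beb483 is rgb(190, 180, 131).
10% tone:
  R: 190 + 0.1×(128−190) = 190 − 6.2 = 183.8 → 184
  G: 180 − 5.2 = 174.8 → 175
  B: 131 + 0.1×(128−131) = 131 − 0.3 = 130.7 → 131
  → #b8af83
10% shade:
  R: 190 + 0.1×(0−190) = 190 − 19 = 171 → 171
  G: 180 + 0.1×(0−180) = 180 − 18 = 162 → 162
  B: 131 − 13.1 = 117.9 → 118
  → #aba276

#b8af83, #aba276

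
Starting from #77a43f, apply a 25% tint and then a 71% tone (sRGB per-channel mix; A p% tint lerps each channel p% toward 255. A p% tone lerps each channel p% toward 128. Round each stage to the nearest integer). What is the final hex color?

#77a43f is rgb(119, 164, 63).
Per channel, c → c + 0.25(255 − c):
  R: 119 + 34 = 153 → 153
  G: 164 + 22.75 = 186.75 → 187
  B: 63 + 0.25×(255−63) = 63 + 48 = 111 → 111
After the tint: rgb(153, 187, 111) = #99bb6f.
A 71% tone moves each channel 71% toward 128:
  R: 153 + 0.71×(128−153) = 153 − 17.75 = 135.25 → 135
  G: 187 − 41.89 = 145.11 → 145
  B: 111 + 0.71×(128−111) = 111 + 12.07 = 123.07 → 123
rgb(135, 145, 123) = #87917b.

#87917b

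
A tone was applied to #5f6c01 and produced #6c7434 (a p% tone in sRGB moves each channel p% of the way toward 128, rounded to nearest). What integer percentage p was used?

#5f6c01 is rgb(95, 108, 1); #6c7434 is rgb(108, 116, 52).
On the B channel (widest range): 52 ≈ 1 + (p/100)(128 − 1), so p ≈ 100×(52 − 1)/(128 − 1) = 5100/127 = 40.16.
p = 40 reproduces all three channels after rounding.

40%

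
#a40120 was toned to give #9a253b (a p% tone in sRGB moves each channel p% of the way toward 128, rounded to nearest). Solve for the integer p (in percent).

28%

#a40120 is rgb(164, 1, 32); #9a253b is rgb(154, 37, 59).
On the G channel (widest range): 37 ≈ 1 + (p/100)(128 − 1), so p ≈ 100×(37 − 1)/(128 − 1) = 3600/127 = 28.35.
p = 28 reproduces all three channels after rounding.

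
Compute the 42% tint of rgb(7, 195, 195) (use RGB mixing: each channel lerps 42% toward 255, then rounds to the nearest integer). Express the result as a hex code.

#6FDCDC

Per channel, c → c + 0.42(255 − c):
  R: 7 + 0.42×(255−7) = 7 + 104.16 = 111.16 → 111
  G: 195 + 0.42×(255−195) = 195 + 25.2 = 220.2 → 220
  B: 195 + 0.42×(255−195) = 195 + 25.2 = 220.2 → 220
rgb(111, 220, 220) = #6FDCDC.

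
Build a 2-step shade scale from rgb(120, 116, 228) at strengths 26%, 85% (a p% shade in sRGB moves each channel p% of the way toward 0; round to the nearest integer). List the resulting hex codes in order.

26%: (120 − 31.2 = 88.8→89, 116 − 30.16 = 85.84→86, 228 − 59.28 = 168.72→169) → #5956a9
85%: (120 − 102 = 18→18, 116 − 98.6 = 17.4→17, 228 − 193.8 = 34.2→34) → #121122

#5956a9, #121122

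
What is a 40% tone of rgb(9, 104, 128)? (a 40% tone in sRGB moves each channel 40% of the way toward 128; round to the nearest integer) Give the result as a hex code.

A 40% tone moves each channel 40% toward 128:
  R: 9 + 0.4×(128−9) = 9 + 47.6 = 56.6 → 57
  G: 104 + 0.4×(128−104) = 104 + 9.6 = 113.6 → 114
  B: 128 + 0.4×(128−128) = 128 + 0 = 128 → 128
rgb(57, 114, 128) = #397280.

#397280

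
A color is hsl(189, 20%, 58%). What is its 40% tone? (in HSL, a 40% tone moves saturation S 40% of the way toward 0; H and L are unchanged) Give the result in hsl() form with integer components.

S moves 40% from 20 toward 0: 20 − 8 = 12 → 12.
H and L are unchanged.

hsl(189, 12%, 58%)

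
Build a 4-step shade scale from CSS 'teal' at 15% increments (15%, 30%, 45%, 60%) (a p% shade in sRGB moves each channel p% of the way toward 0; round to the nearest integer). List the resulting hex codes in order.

CSS teal is rgb(0, 128, 128).
15%: (0→0, 128 − 19.2 = 108.8→109, 128 − 19.2 = 108.8→109) → #006D6D
30%: (0→0, 128 − 38.4 = 89.6→90, 128 − 38.4 = 89.6→90) → #005A5A
45%: (0→0, 128 − 57.6 = 70.4→70, 128 − 57.6 = 70.4→70) → #004646
60%: (0→0, 128 − 76.8 = 51.2→51, 128 − 76.8 = 51.2→51) → #003333

#006D6D, #005A5A, #004646, #003333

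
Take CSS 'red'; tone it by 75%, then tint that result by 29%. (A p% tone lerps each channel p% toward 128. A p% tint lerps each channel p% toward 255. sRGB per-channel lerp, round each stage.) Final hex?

#BC8E8E

CSS red is rgb(255, 0, 0).
Per channel, c → c + 0.75(128 − c):
  R: 255 − 95.25 = 159.75 → 160
  G: 0 + 96 = 96 → 96
  B: 0 + 0.75×(128−0) = 0 + 96 = 96 → 96
After the tone: rgb(160, 96, 96) = #A06060.
Lerp each channel 29% toward 255:
  R: 160 + 0.29×(255−160) = 160 + 27.55 = 187.55 → 188
  G: 96 + 0.29×(255−96) = 96 + 46.11 = 142.11 → 142
  B: 96 + 0.29×(255−96) = 96 + 46.11 = 142.11 → 142
rgb(188, 142, 142) = #BC8E8E.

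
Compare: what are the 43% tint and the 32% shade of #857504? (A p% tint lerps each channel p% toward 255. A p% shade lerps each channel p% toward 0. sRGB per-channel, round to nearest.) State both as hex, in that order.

#b9b070, #5a5003

#857504 is rgb(133, 117, 4).
43% tint:
  R: 133 + 52.46 = 185.46 → 185
  G: 117 + 59.34 = 176.34 → 176
  B: 4 + 0.43×(255−4) = 4 + 107.93 = 111.93 → 112
  → #b9b070
32% shade:
  R: 133 + 0.32×(0−133) = 133 − 42.56 = 90.44 → 90
  G: 117 − 37.44 = 79.56 → 80
  B: 4 + 0.32×(0−4) = 4 − 1.28 = 2.72 → 3
  → #5a5003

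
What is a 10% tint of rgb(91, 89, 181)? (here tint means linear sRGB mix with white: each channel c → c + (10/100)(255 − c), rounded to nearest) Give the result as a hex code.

A 10% tint moves each channel 10% toward 255:
  R: 91 + 0.1×(255−91) = 91 + 16.4 = 107.4 → 107
  G: 89 + 16.6 = 105.6 → 106
  B: 181 + 7.4 = 188.4 → 188
rgb(107, 106, 188) = #6b6abc.

#6b6abc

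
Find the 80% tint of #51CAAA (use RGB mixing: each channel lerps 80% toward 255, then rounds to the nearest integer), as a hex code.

#DCF4EE

#51CAAA is rgb(81, 202, 170).
Per channel, c → c + 0.8(255 − c):
  R: 81 + 139.2 = 220.2 → 220
  G: 202 + 42.4 = 244.4 → 244
  B: 170 + 68 = 238 → 238
rgb(220, 244, 238) = #DCF4EE.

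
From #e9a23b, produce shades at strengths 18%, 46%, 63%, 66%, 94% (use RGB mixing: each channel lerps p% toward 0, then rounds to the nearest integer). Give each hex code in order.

#e9a23b is rgb(233, 162, 59).
18%: (233 − 41.94 = 191.06→191, 162 − 29.16 = 132.84→133, 59 − 10.62 = 48.38→48) → #bf8530
46%: (233 − 107.18 = 125.82→126, 162 − 74.52 = 87.48→87, 59 − 27.14 = 31.86→32) → #7e5720
63%: (233 − 146.79 = 86.21→86, 162 − 102.06 = 59.94→60, 59 − 37.17 = 21.83→22) → #563c16
66%: (233 − 153.78 = 79.22→79, 162 − 106.92 = 55.08→55, 59 − 38.94 = 20.06→20) → #4f3714
94%: (233 − 219.02 = 13.98→14, 162 − 152.28 = 9.72→10, 59 − 55.46 = 3.54→4) → #0e0a04

#bf8530, #7e5720, #563c16, #4f3714, #0e0a04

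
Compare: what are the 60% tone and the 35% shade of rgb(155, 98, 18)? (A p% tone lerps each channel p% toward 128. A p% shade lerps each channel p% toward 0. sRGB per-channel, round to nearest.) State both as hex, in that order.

#8B7454, #65400C

60% tone:
  R: 155 + 0.6×(128−155) = 155 − 16.2 = 138.8 → 139
  G: 98 + 18 = 116 → 116
  B: 18 + 66 = 84 → 84
  → #8B7454
35% shade:
  R: 155 + 0.35×(0−155) = 155 − 54.25 = 100.75 → 101
  G: 98 + 0.35×(0−98) = 98 − 34.3 = 63.7 → 64
  B: 18 + 0.35×(0−18) = 18 − 6.3 = 11.7 → 12
  → #65400C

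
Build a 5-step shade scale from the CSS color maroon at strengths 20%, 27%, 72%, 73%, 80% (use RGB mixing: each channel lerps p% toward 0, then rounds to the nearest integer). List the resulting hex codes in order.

#660000, #5D0000, #240000, #230000, #1A0000

CSS maroon is rgb(128, 0, 0).
20%: (128 − 25.6 = 102.4→102, 0→0, 0→0) → #660000
27%: (128 − 34.56 = 93.44→93, 0→0, 0→0) → #5D0000
72%: (128 − 92.16 = 35.84→36, 0→0, 0→0) → #240000
73%: (128 − 93.44 = 34.56→35, 0→0, 0→0) → #230000
80%: (128 − 102.4 = 25.6→26, 0→0, 0→0) → #1A0000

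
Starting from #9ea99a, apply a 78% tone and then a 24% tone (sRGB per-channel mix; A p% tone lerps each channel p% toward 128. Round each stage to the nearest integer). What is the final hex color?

#858785

#9ea99a is rgb(158, 169, 154).
A 78% tone moves each channel 78% toward 128:
  R: 158 + 0.78×(128−158) = 158 − 23.4 = 134.6 → 135
  G: 169 + 0.78×(128−169) = 169 − 31.98 = 137.02 → 137
  B: 154 + 0.78×(128−154) = 154 − 20.28 = 133.72 → 134
After the tone: rgb(135, 137, 134) = #878986.
Per channel, c → c + 0.24(128 − c):
  R: 135 + 0.24×(128−135) = 135 − 1.68 = 133.32 → 133
  G: 137 + 0.24×(128−137) = 137 − 2.16 = 134.84 → 135
  B: 134 + 0.24×(128−134) = 134 − 1.44 = 132.56 → 133
rgb(133, 135, 133) = #858785.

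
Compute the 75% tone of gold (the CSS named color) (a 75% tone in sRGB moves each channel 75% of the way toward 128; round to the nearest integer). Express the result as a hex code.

CSS gold is rgb(255, 215, 0).
A 75% tone moves each channel 75% toward 128:
  R: 255 + 0.75×(128−255) = 255 − 95.25 = 159.75 → 160
  G: 215 − 65.25 = 149.75 → 150
  B: 0 + 96 = 96 → 96
rgb(160, 150, 96) = #a09660.

#a09660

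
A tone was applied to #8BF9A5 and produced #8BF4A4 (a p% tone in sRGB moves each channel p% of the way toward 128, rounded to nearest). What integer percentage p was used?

#8BF9A5 is rgb(139, 249, 165); #8BF4A4 is rgb(139, 244, 164).
On the G channel (widest range): 244 ≈ 249 + (p/100)(128 − 249), so p ≈ 100×(244 − 249)/(128 − 249) = -500/-121 = 4.13.
p = 4 reproduces all three channels after rounding.

4%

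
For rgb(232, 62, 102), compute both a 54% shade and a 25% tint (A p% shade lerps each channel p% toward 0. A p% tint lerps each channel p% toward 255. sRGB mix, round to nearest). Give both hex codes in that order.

54% shade:
  R: 232 − 125.28 = 106.72 → 107
  G: 62 − 33.48 = 28.52 → 29
  B: 102 − 55.08 = 46.92 → 47
  → #6B1D2F
25% tint:
  R: 232 + 0.25×(255−232) = 232 + 5.75 = 237.75 → 238
  G: 62 + 48.25 = 110.25 → 110
  B: 102 + 38.25 = 140.25 → 140
  → #EE6E8C

#6B1D2F, #EE6E8C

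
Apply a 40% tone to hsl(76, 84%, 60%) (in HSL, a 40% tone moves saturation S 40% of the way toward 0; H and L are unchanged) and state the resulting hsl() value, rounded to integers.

hsl(76, 50%, 60%)

S moves 40% from 84 toward 0: 84 − 33.6 = 50.4 → 50.
H and L are unchanged.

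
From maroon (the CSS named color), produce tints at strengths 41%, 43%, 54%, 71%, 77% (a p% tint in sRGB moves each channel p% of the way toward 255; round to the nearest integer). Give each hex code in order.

CSS maroon is rgb(128, 0, 0).
41%: (128 + 52.07 = 180.07→180, 0 + 104.55 = 104.55→105, 0 + 104.55 = 104.55→105) → #B46969
43%: (128 + 54.61 = 182.61→183, 0 + 109.65 = 109.65→110, 0 + 109.65 = 109.65→110) → #B76E6E
54%: (128 + 68.58 = 196.58→197, 0 + 137.7 = 137.7→138, 0 + 137.7 = 137.7→138) → #C58A8A
71%: (128 + 90.17 = 218.17→218, 0 + 181.05 = 181.05→181, 0 + 181.05 = 181.05→181) → #DAB5B5
77%: (128 + 97.79 = 225.79→226, 0 + 196.35 = 196.35→196, 0 + 196.35 = 196.35→196) → #E2C4C4

#B46969, #B76E6E, #C58A8A, #DAB5B5, #E2C4C4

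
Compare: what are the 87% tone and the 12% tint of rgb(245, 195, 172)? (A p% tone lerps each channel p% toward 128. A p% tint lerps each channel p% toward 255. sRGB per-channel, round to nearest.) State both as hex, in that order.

#8F8986, #F6CAB6

87% tone:
  R: 245 − 101.79 = 143.21 → 143
  G: 195 + 0.87×(128−195) = 195 − 58.29 = 136.71 → 137
  B: 172 − 38.28 = 133.72 → 134
  → #8F8986
12% tint:
  R: 245 + 0.12×(255−245) = 245 + 1.2 = 246.2 → 246
  G: 195 + 0.12×(255−195) = 195 + 7.2 = 202.2 → 202
  B: 172 + 0.12×(255−172) = 172 + 9.96 = 181.96 → 182
  → #F6CAB6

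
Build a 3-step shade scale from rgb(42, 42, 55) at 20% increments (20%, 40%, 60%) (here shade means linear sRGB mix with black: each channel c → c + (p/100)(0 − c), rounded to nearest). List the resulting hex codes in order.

#22222c, #191921, #111116

20%: (42 − 8.4 = 33.6→34, 42 − 8.4 = 33.6→34, 55 − 11 = 44→44) → #22222c
40%: (42 − 16.8 = 25.2→25, 42 − 16.8 = 25.2→25, 55 − 22 = 33→33) → #191921
60%: (42 − 25.2 = 16.8→17, 42 − 25.2 = 16.8→17, 55 − 33 = 22→22) → #111116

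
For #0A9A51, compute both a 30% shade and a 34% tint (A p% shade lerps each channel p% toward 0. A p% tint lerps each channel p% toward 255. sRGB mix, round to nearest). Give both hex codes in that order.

#076C39, #5DBC8C

#0A9A51 is rgb(10, 154, 81).
30% shade:
  R: 10 − 3 = 7 → 7
  G: 154 + 0.3×(0−154) = 154 − 46.2 = 107.8 → 108
  B: 81 − 24.3 = 56.7 → 57
  → #076C39
34% tint:
  R: 10 + 83.3 = 93.3 → 93
  G: 154 + 34.34 = 188.34 → 188
  B: 81 + 59.16 = 140.16 → 140
  → #5DBC8C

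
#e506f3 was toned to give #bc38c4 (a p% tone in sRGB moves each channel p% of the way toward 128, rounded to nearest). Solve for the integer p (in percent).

#e506f3 is rgb(229, 6, 243); #bc38c4 is rgb(188, 56, 196).
On the G channel (widest range): 56 ≈ 6 + (p/100)(128 − 6), so p ≈ 100×(56 − 6)/(128 − 6) = 5000/122 = 40.98.
p = 41 reproduces all three channels after rounding.

41%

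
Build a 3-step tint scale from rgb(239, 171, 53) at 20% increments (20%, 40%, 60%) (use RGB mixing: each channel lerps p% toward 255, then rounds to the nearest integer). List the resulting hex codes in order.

20%: (239 + 3.2 = 242.2→242, 171 + 16.8 = 187.8→188, 53 + 40.4 = 93.4→93) → #F2BC5D
40%: (239 + 6.4 = 245.4→245, 171 + 33.6 = 204.6→205, 53 + 80.8 = 133.8→134) → #F5CD86
60%: (239 + 9.6 = 248.6→249, 171 + 50.4 = 221.4→221, 53 + 121.2 = 174.2→174) → #F9DDAE

#F2BC5D, #F5CD86, #F9DDAE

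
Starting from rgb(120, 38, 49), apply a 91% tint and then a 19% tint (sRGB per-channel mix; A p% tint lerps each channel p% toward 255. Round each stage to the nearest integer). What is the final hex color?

A 91% tint moves each channel 91% toward 255:
  R: 120 + 0.91×(255−120) = 120 + 122.85 = 242.85 → 243
  G: 38 + 197.47 = 235.47 → 235
  B: 49 + 0.91×(255−49) = 49 + 187.46 = 236.46 → 236
After the tint: rgb(243, 235, 236) = #f3ebec.
A 19% tint moves each channel 19% toward 255:
  R: 243 + 0.19×(255−243) = 243 + 2.28 = 245.28 → 245
  G: 235 + 0.19×(255−235) = 235 + 3.8 = 238.8 → 239
  B: 236 + 0.19×(255−236) = 236 + 3.61 = 239.61 → 240
rgb(245, 239, 240) = #f5eff0.

#f5eff0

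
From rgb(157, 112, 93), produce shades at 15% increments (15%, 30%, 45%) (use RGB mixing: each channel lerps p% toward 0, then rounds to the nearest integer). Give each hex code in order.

15%: (157 − 23.55 = 133.45→133, 112 − 16.8 = 95.2→95, 93 − 13.95 = 79.05→79) → #855F4F
30%: (157 − 47.1 = 109.9→110, 112 − 33.6 = 78.4→78, 93 − 27.9 = 65.1→65) → #6E4E41
45%: (157 − 70.65 = 86.35→86, 112 − 50.4 = 61.6→62, 93 − 41.85 = 51.15→51) → #563E33

#855F4F, #6E4E41, #563E33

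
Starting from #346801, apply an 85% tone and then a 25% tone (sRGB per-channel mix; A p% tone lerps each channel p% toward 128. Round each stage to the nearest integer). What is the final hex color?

#787D72

#346801 is rgb(52, 104, 1).
Lerp each channel 85% toward 128:
  R: 52 + 0.85×(128−52) = 52 + 64.6 = 116.6 → 117
  G: 104 + 20.4 = 124.4 → 124
  B: 1 + 0.85×(128−1) = 1 + 107.95 = 108.95 → 109
After the tone: rgb(117, 124, 109) = #757C6D.
Per channel, c → c + 0.25(128 − c):
  R: 117 + 0.25×(128−117) = 117 + 2.75 = 119.75 → 120
  G: 124 + 1 = 125 → 125
  B: 109 + 0.25×(128−109) = 109 + 4.75 = 113.75 → 114
rgb(120, 125, 114) = #787D72.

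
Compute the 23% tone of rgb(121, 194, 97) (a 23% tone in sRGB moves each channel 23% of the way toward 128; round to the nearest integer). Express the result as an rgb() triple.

rgb(123, 179, 104)

Lerp each channel 23% toward 128:
  R: 121 + 0.23×(128−121) = 121 + 1.61 = 122.61 → 123
  G: 194 − 15.18 = 178.82 → 179
  B: 97 + 7.13 = 104.13 → 104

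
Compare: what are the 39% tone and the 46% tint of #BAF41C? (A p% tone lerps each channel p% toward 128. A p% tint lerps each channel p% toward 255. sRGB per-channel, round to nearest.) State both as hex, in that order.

#A3C743, #DAF984

#BAF41C is rgb(186, 244, 28).
39% tone:
  R: 186 − 22.62 = 163.38 → 163
  G: 244 − 45.24 = 198.76 → 199
  B: 28 + 0.39×(128−28) = 28 + 39 = 67 → 67
  → #A3C743
46% tint:
  R: 186 + 0.46×(255−186) = 186 + 31.74 = 217.74 → 218
  G: 244 + 0.46×(255−244) = 244 + 5.06 = 249.06 → 249
  B: 28 + 0.46×(255−28) = 28 + 104.42 = 132.42 → 132
  → #DAF984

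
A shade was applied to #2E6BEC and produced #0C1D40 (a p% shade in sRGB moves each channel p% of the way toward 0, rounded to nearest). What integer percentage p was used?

#2E6BEC is rgb(46, 107, 236); #0C1D40 is rgb(12, 29, 64).
On the B channel (widest range): 64 ≈ 236 + (p/100)(0 − 236), so p ≈ 100×(64 − 236)/(0 − 236) = -17200/-236 = 72.88.
p = 73 reproduces all three channels after rounding.

73%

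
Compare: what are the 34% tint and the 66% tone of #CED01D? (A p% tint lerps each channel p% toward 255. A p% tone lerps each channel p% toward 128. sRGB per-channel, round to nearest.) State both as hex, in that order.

#CED01D is rgb(206, 208, 29).
34% tint:
  R: 206 + 16.66 = 222.66 → 223
  G: 208 + 15.98 = 223.98 → 224
  B: 29 + 0.34×(255−29) = 29 + 76.84 = 105.84 → 106
  → #DFE06A
66% tone:
  R: 206 + 0.66×(128−206) = 206 − 51.48 = 154.52 → 155
  G: 208 + 0.66×(128−208) = 208 − 52.8 = 155.2 → 155
  B: 29 + 65.34 = 94.34 → 94
  → #9B9B5E

#DFE06A, #9B9B5E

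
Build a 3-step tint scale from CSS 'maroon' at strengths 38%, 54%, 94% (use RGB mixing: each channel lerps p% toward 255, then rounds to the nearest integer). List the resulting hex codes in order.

#B06161, #C58A8A, #F7F0F0

CSS maroon is rgb(128, 0, 0).
38%: (128 + 48.26 = 176.26→176, 0 + 96.9 = 96.9→97, 0 + 96.9 = 96.9→97) → #B06161
54%: (128 + 68.58 = 196.58→197, 0 + 137.7 = 137.7→138, 0 + 137.7 = 137.7→138) → #C58A8A
94%: (128 + 119.38 = 247.38→247, 0 + 239.7 = 239.7→240, 0 + 239.7 = 239.7→240) → #F7F0F0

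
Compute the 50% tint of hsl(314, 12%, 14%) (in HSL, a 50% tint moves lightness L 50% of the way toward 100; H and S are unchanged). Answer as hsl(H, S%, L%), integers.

L moves 50% from 14 toward 100: 14 + 43 = 57 → 57.
H and S are unchanged.

hsl(314, 12%, 57%)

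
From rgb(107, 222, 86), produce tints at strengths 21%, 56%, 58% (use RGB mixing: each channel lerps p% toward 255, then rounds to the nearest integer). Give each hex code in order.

21%: (107 + 31.08 = 138.08→138, 222 + 6.93 = 228.93→229, 86 + 35.49 = 121.49→121) → #8AE579
56%: (107 + 82.88 = 189.88→190, 222 + 18.48 = 240.48→240, 86 + 94.64 = 180.64→181) → #BEF0B5
58%: (107 + 85.84 = 192.84→193, 222 + 19.14 = 241.14→241, 86 + 98.02 = 184.02→184) → #C1F1B8

#8AE579, #BEF0B5, #C1F1B8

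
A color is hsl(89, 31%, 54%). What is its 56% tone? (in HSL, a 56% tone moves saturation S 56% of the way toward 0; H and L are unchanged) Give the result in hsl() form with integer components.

S moves 56% from 31 toward 0: 31 − 17.36 = 13.64 → 14.
H and L are unchanged.

hsl(89, 14%, 54%)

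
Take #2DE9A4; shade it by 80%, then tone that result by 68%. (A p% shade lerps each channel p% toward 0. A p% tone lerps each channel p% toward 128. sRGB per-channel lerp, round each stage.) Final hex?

#5A6662

#2DE9A4 is rgb(45, 233, 164).
An 80% shade moves each channel 80% toward 0:
  R: 45 + 0.8×(0−45) = 45 − 36 = 9 → 9
  G: 233 + 0.8×(0−233) = 233 − 186.4 = 46.6 → 47
  B: 164 + 0.8×(0−164) = 164 − 131.2 = 32.8 → 33
After the shade: rgb(9, 47, 33) = #092F21.
A 68% tone moves each channel 68% toward 128:
  R: 9 + 0.68×(128−9) = 9 + 80.92 = 89.92 → 90
  G: 47 + 55.08 = 102.08 → 102
  B: 33 + 64.6 = 97.6 → 98
rgb(90, 102, 98) = #5A6662.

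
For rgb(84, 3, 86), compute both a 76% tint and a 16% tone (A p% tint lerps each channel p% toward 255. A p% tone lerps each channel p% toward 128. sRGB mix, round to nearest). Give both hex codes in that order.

76% tint:
  R: 84 + 129.96 = 213.96 → 214
  G: 3 + 191.52 = 194.52 → 195
  B: 86 + 0.76×(255−86) = 86 + 128.44 = 214.44 → 214
  → #d6c3d6
16% tone:
  R: 84 + 0.16×(128−84) = 84 + 7.04 = 91.04 → 91
  G: 3 + 0.16×(128−3) = 3 + 20 = 23 → 23
  B: 86 + 0.16×(128−86) = 86 + 6.72 = 92.72 → 93
  → #5b175d

#d6c3d6, #5b175d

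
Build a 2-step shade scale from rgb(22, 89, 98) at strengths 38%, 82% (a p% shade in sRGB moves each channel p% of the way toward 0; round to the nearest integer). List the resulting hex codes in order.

38%: (22 − 8.36 = 13.64→14, 89 − 33.82 = 55.18→55, 98 − 37.24 = 60.76→61) → #0E373D
82%: (22 − 18.04 = 3.96→4, 89 − 72.98 = 16.02→16, 98 − 80.36 = 17.64→18) → #041012

#0E373D, #041012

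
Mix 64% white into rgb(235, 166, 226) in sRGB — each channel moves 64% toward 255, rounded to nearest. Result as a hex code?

Per channel, c → c + 0.64(255 − c):
  R: 235 + 0.64×(255−235) = 235 + 12.8 = 247.8 → 248
  G: 166 + 0.64×(255−166) = 166 + 56.96 = 222.96 → 223
  B: 226 + 0.64×(255−226) = 226 + 18.56 = 244.56 → 245
rgb(248, 223, 245) = #f8dff5.

#f8dff5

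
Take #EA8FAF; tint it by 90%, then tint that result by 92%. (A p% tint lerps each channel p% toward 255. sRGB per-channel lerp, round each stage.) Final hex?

#EA8FAF is rgb(234, 143, 175).
Per channel, c → c + 0.9(255 − c):
  R: 234 + 18.9 = 252.9 → 253
  G: 143 + 0.9×(255−143) = 143 + 100.8 = 243.8 → 244
  B: 175 + 0.9×(255−175) = 175 + 72 = 247 → 247
After the tint: rgb(253, 244, 247) = #FDF4F7.
Per channel, c → c + 0.92(255 − c):
  R: 253 + 0.92×(255−253) = 253 + 1.84 = 254.84 → 255
  G: 244 + 0.92×(255−244) = 244 + 10.12 = 254.12 → 254
  B: 247 + 0.92×(255−247) = 247 + 7.36 = 254.36 → 254
rgb(255, 254, 254) = #FFFEFE.

#FFFEFE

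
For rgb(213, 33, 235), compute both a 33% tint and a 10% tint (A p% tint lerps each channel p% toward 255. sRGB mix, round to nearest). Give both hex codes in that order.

33% tint:
  R: 213 + 13.86 = 226.86 → 227
  G: 33 + 73.26 = 106.26 → 106
  B: 235 + 6.6 = 241.6 → 242
  → #E36AF2
10% tint:
  R: 213 + 4.2 = 217.2 → 217
  G: 33 + 0.1×(255−33) = 33 + 22.2 = 55.2 → 55
  B: 235 + 0.1×(255−235) = 235 + 2 = 237 → 237
  → #D937ED

#E36AF2, #D937ED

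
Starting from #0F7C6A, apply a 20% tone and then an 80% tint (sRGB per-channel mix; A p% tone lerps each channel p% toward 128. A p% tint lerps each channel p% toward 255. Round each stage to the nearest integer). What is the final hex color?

#D4E5E2

#0F7C6A is rgb(15, 124, 106).
A 20% tone moves each channel 20% toward 128:
  R: 15 + 0.2×(128−15) = 15 + 22.6 = 37.6 → 38
  G: 124 + 0.8 = 124.8 → 125
  B: 106 + 0.2×(128−106) = 106 + 4.4 = 110.4 → 110
After the tone: rgb(38, 125, 110) = #267D6E.
Lerp each channel 80% toward 255:
  R: 38 + 0.8×(255−38) = 38 + 173.6 = 211.6 → 212
  G: 125 + 104 = 229 → 229
  B: 110 + 0.8×(255−110) = 110 + 116 = 226 → 226
rgb(212, 229, 226) = #D4E5E2.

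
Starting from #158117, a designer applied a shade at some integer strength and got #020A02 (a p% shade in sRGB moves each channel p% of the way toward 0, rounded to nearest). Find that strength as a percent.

92%

#158117 is rgb(21, 129, 23); #020A02 is rgb(2, 10, 2).
On the G channel (widest range): 10 ≈ 129 + (p/100)(0 − 129), so p ≈ 100×(10 − 129)/(0 − 129) = -11900/-129 = 92.25.
p = 92 reproduces all three channels after rounding.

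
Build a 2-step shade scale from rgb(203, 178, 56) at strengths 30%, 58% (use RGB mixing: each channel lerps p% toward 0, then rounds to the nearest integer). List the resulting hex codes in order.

#8E7D27, #554B18

30%: (203 − 60.9 = 142.1→142, 178 − 53.4 = 124.6→125, 56 − 16.8 = 39.2→39) → #8E7D27
58%: (203 − 117.74 = 85.26→85, 178 − 103.24 = 74.76→75, 56 − 32.48 = 23.52→24) → #554B18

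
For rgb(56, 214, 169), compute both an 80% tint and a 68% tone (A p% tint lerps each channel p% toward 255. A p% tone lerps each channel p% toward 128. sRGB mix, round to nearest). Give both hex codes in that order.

80% tint:
  R: 56 + 159.2 = 215.2 → 215
  G: 214 + 0.8×(255−214) = 214 + 32.8 = 246.8 → 247
  B: 169 + 0.8×(255−169) = 169 + 68.8 = 237.8 → 238
  → #D7F7EE
68% tone:
  R: 56 + 0.68×(128−56) = 56 + 48.96 = 104.96 → 105
  G: 214 + 0.68×(128−214) = 214 − 58.48 = 155.52 → 156
  B: 169 − 27.88 = 141.12 → 141
  → #699C8D

#D7F7EE, #699C8D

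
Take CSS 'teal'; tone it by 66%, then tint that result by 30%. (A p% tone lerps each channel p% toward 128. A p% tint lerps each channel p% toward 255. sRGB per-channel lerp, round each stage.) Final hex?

#87A6A6

CSS teal is rgb(0, 128, 128).
Lerp each channel 66% toward 128:
  R: 0 + 84.48 = 84.48 → 84
  G: 128 + 0.66×(128−128) = 128 + 0 = 128 → 128
  B: 128 + 0 = 128 → 128
After the tone: rgb(84, 128, 128) = #548080.
Per channel, c → c + 0.3(255 − c):
  R: 84 + 51.3 = 135.3 → 135
  G: 128 + 38.1 = 166.1 → 166
  B: 128 + 0.3×(255−128) = 128 + 38.1 = 166.1 → 166
rgb(135, 166, 166) = #87A6A6.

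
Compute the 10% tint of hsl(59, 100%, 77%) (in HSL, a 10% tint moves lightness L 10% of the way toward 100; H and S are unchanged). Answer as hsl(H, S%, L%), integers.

hsl(59, 100%, 79%)

L moves 10% from 77 toward 100: 77 + 2.3 = 79.3 → 79.
H and S are unchanged.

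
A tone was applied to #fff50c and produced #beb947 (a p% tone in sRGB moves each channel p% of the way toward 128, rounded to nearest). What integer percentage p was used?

#fff50c is rgb(255, 245, 12); #beb947 is rgb(190, 185, 71).
On the R channel (widest range): 190 ≈ 255 + (p/100)(128 − 255), so p ≈ 100×(190 − 255)/(128 − 255) = -6500/-127 = 51.18.
p = 51 reproduces all three channels after rounding.

51%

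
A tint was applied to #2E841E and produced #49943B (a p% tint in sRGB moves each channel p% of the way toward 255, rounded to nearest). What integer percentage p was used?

13%

#2E841E is rgb(46, 132, 30); #49943B is rgb(73, 148, 59).
On the B channel (widest range): 59 ≈ 30 + (p/100)(255 − 30), so p ≈ 100×(59 − 30)/(255 − 30) = 2900/225 = 12.89.
p = 13 reproduces all three channels after rounding.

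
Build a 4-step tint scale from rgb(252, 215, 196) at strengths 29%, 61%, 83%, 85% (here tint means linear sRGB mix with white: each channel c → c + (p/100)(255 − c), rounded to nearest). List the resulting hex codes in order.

29%: (252 + 0.87 = 252.87→253, 215 + 11.6 = 226.6→227, 196 + 17.11 = 213.11→213) → #FDE3D5
61%: (252 + 1.83 = 253.83→254, 215 + 24.4 = 239.4→239, 196 + 35.99 = 231.99→232) → #FEEFE8
83%: (252 + 2.49 = 254.49→254, 215 + 33.2 = 248.2→248, 196 + 48.97 = 244.97→245) → #FEF8F5
85%: (252 + 2.55 = 254.55→255, 215 + 34 = 249→249, 196 + 50.15 = 246.15→246) → #FFF9F6

#FDE3D5, #FEEFE8, #FEF8F5, #FFF9F6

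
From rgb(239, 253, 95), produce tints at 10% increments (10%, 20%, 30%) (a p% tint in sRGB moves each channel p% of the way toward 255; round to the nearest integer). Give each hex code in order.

#F1FD6F, #F2FD7F, #F4FE8F

10%: (239 + 1.6 = 240.6→241, 253→253, 95 + 16 = 111→111) → #F1FD6F
20%: (239 + 3.2 = 242.2→242, 253→253, 95 + 32 = 127→127) → #F2FD7F
30%: (239 + 4.8 = 243.8→244, 253 + 0.6 = 253.6→254, 95 + 48 = 143→143) → #F4FE8F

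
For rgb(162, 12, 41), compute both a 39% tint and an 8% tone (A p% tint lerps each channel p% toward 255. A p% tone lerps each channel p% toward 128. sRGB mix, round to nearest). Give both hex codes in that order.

39% tint:
  R: 162 + 0.39×(255−162) = 162 + 36.27 = 198.27 → 198
  G: 12 + 0.39×(255−12) = 12 + 94.77 = 106.77 → 107
  B: 41 + 83.46 = 124.46 → 124
  → #C66B7C
8% tone:
  R: 162 + 0.08×(128−162) = 162 − 2.72 = 159.28 → 159
  G: 12 + 0.08×(128−12) = 12 + 9.28 = 21.28 → 21
  B: 41 + 0.08×(128−41) = 41 + 6.96 = 47.96 → 48
  → #9F1530

#C66B7C, #9F1530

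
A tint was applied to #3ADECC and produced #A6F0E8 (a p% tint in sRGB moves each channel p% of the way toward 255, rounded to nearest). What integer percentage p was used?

#3ADECC is rgb(58, 222, 204); #A6F0E8 is rgb(166, 240, 232).
On the R channel (widest range): 166 ≈ 58 + (p/100)(255 − 58), so p ≈ 100×(166 − 58)/(255 − 58) = 10800/197 = 54.82.
p = 55 reproduces all three channels after rounding.

55%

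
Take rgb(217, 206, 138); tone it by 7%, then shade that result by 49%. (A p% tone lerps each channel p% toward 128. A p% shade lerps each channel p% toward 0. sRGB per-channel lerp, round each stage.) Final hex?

#6c6746

Per channel, c → c + 0.07(128 − c):
  R: 217 + 0.07×(128−217) = 217 − 6.23 = 210.77 → 211
  G: 206 + 0.07×(128−206) = 206 − 5.46 = 200.54 → 201
  B: 138 − 0.7 = 137.3 → 137
After the tone: rgb(211, 201, 137) = #d3c989.
A 49% shade moves each channel 49% toward 0:
  R: 211 − 103.39 = 107.61 → 108
  G: 201 − 98.49 = 102.51 → 103
  B: 137 + 0.49×(0−137) = 137 − 67.13 = 69.87 → 70
rgb(108, 103, 70) = #6c6746.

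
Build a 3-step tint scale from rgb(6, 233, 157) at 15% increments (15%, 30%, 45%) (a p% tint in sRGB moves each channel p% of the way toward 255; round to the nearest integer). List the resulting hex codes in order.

#2BECAC, #51F0BA, #76F3C9

15%: (6 + 37.35 = 43.35→43, 233 + 3.3 = 236.3→236, 157 + 14.7 = 171.7→172) → #2BECAC
30%: (6 + 74.7 = 80.7→81, 233 + 6.6 = 239.6→240, 157 + 29.4 = 186.4→186) → #51F0BA
45%: (6 + 112.05 = 118.05→118, 233 + 9.9 = 242.9→243, 157 + 44.1 = 201.1→201) → #76F3C9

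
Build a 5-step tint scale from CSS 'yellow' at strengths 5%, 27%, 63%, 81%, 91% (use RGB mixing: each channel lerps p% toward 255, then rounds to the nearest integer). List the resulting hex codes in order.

CSS yellow is rgb(255, 255, 0).
5%: (255→255, 255→255, 0 + 12.75 = 12.75→13) → #FFFF0D
27%: (255→255, 255→255, 0 + 68.85 = 68.85→69) → #FFFF45
63%: (255→255, 255→255, 0 + 160.65 = 160.65→161) → #FFFFA1
81%: (255→255, 255→255, 0 + 206.55 = 206.55→207) → #FFFFCF
91%: (255→255, 255→255, 0 + 232.05 = 232.05→232) → #FFFFE8

#FFFF0D, #FFFF45, #FFFFA1, #FFFFCF, #FFFFE8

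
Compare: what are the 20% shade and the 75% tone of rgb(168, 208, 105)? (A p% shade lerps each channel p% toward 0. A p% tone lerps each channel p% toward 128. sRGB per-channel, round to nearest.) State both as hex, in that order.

20% shade:
  R: 168 + 0.2×(0−168) = 168 − 33.6 = 134.4 → 134
  G: 208 + 0.2×(0−208) = 208 − 41.6 = 166.4 → 166
  B: 105 − 21 = 84 → 84
  → #86A654
75% tone:
  R: 168 + 0.75×(128−168) = 168 − 30 = 138 → 138
  G: 208 + 0.75×(128−208) = 208 − 60 = 148 → 148
  B: 105 + 0.75×(128−105) = 105 + 17.25 = 122.25 → 122
  → #8A947A

#86A654, #8A947A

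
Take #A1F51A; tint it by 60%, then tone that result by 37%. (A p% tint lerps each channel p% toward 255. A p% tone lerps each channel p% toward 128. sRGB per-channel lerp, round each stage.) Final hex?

#B8CD96

#A1F51A is rgb(161, 245, 26).
Per channel, c → c + 0.6(255 − c):
  R: 161 + 0.6×(255−161) = 161 + 56.4 = 217.4 → 217
  G: 245 + 0.6×(255−245) = 245 + 6 = 251 → 251
  B: 26 + 0.6×(255−26) = 26 + 137.4 = 163.4 → 163
After the tint: rgb(217, 251, 163) = #D9FBA3.
A 37% tone moves each channel 37% toward 128:
  R: 217 − 32.93 = 184.07 → 184
  G: 251 − 45.51 = 205.49 → 205
  B: 163 − 12.95 = 150.05 → 150
rgb(184, 205, 150) = #B8CD96.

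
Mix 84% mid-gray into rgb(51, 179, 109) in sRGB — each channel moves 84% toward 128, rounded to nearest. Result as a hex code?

An 84% tone moves each channel 84% toward 128:
  R: 51 + 64.68 = 115.68 → 116
  G: 179 − 42.84 = 136.16 → 136
  B: 109 + 15.96 = 124.96 → 125
rgb(116, 136, 125) = #74887D.

#74887D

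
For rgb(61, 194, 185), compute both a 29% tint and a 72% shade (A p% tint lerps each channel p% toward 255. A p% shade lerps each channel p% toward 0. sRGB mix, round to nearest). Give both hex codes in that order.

#75d4cd, #113634

29% tint:
  R: 61 + 0.29×(255−61) = 61 + 56.26 = 117.26 → 117
  G: 194 + 0.29×(255−194) = 194 + 17.69 = 211.69 → 212
  B: 185 + 0.29×(255−185) = 185 + 20.3 = 205.3 → 205
  → #75d4cd
72% shade:
  R: 61 − 43.92 = 17.08 → 17
  G: 194 + 0.72×(0−194) = 194 − 139.68 = 54.32 → 54
  B: 185 + 0.72×(0−185) = 185 − 133.2 = 51.8 → 52
  → #113634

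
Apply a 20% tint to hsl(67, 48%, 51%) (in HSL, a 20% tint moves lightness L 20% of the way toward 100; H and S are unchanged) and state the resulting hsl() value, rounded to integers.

L moves 20% from 51 toward 100: 51 + 9.8 = 60.8 → 61.
H and S are unchanged.

hsl(67, 48%, 61%)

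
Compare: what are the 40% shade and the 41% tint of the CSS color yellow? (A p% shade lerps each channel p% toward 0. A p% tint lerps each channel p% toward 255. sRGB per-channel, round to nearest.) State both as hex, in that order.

#999900, #ffff69

CSS yellow is rgb(255, 255, 0).
40% shade:
  R: 255 + 0.4×(0−255) = 255 − 102 = 153 → 153
  G: 255 + 0.4×(0−255) = 255 − 102 = 153 → 153
  B: 0 + 0.4×(0−0) = 0 + 0 = 0 → 0
  → #999900
41% tint:
  R: 255 + 0.41×(255−255) = 255 + 0 = 255 → 255
  G: 255 + 0.41×(255−255) = 255 + 0 = 255 → 255
  B: 0 + 0.41×(255−0) = 0 + 104.55 = 104.55 → 105
  → #ffff69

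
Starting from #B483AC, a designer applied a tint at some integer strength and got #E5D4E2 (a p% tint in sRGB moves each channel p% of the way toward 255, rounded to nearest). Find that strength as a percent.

#B483AC is rgb(180, 131, 172); #E5D4E2 is rgb(229, 212, 226).
On the G channel (widest range): 212 ≈ 131 + (p/100)(255 − 131), so p ≈ 100×(212 − 131)/(255 − 131) = 8100/124 = 65.32.
p = 65 reproduces all three channels after rounding.

65%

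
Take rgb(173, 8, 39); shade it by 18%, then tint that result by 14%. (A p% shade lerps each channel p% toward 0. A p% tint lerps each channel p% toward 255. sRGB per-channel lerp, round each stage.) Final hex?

#9e2a3f

Lerp each channel 18% toward 0:
  R: 173 − 31.14 = 141.86 → 142
  G: 8 + 0.18×(0−8) = 8 − 1.44 = 6.56 → 7
  B: 39 + 0.18×(0−39) = 39 − 7.02 = 31.98 → 32
After the shade: rgb(142, 7, 32) = #8e0720.
A 14% tint moves each channel 14% toward 255:
  R: 142 + 15.82 = 157.82 → 158
  G: 7 + 34.72 = 41.72 → 42
  B: 32 + 0.14×(255−32) = 32 + 31.22 = 63.22 → 63
rgb(158, 42, 63) = #9e2a3f.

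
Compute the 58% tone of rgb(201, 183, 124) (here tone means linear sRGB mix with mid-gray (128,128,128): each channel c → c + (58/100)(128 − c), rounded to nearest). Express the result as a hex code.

#9F977E

A 58% tone moves each channel 58% toward 128:
  R: 201 − 42.34 = 158.66 → 159
  G: 183 + 0.58×(128−183) = 183 − 31.9 = 151.1 → 151
  B: 124 + 2.32 = 126.32 → 126
rgb(159, 151, 126) = #9F977E.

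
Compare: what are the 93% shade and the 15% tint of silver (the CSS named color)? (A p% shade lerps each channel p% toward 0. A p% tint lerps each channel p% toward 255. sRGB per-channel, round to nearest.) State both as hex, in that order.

CSS silver is rgb(192, 192, 192).
93% shade:
  R: 192 − 178.56 = 13.44 → 13
  G: 192 + 0.93×(0−192) = 192 − 178.56 = 13.44 → 13
  B: 192 − 178.56 = 13.44 → 13
  → #0D0D0D
15% tint:
  R: 192 + 9.45 = 201.45 → 201
  G: 192 + 0.15×(255−192) = 192 + 9.45 = 201.45 → 201
  B: 192 + 9.45 = 201.45 → 201
  → #C9C9C9

#0D0D0D, #C9C9C9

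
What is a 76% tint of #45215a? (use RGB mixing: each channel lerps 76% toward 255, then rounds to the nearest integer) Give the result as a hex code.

#d2cad7

#45215a is rgb(69, 33, 90).
Per channel, c → c + 0.76(255 − c):
  R: 69 + 0.76×(255−69) = 69 + 141.36 = 210.36 → 210
  G: 33 + 0.76×(255−33) = 33 + 168.72 = 201.72 → 202
  B: 90 + 125.4 = 215.4 → 215
rgb(210, 202, 215) = #d2cad7.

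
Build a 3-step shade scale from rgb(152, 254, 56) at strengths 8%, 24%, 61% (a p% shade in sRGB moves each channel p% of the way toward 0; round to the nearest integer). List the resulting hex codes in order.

#8CEA34, #74C12B, #3B6316

8%: (152 − 12.16 = 139.84→140, 254 − 20.32 = 233.68→234, 56 − 4.48 = 51.52→52) → #8CEA34
24%: (152 − 36.48 = 115.52→116, 254 − 60.96 = 193.04→193, 56 − 13.44 = 42.56→43) → #74C12B
61%: (152 − 92.72 = 59.28→59, 254 − 154.94 = 99.06→99, 56 − 34.16 = 21.84→22) → #3B6316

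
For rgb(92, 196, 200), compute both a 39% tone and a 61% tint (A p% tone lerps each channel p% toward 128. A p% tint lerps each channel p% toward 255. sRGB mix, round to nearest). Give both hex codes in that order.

#6aa9ac, #bfe8ea

39% tone:
  R: 92 + 0.39×(128−92) = 92 + 14.04 = 106.04 → 106
  G: 196 − 26.52 = 169.48 → 169
  B: 200 + 0.39×(128−200) = 200 − 28.08 = 171.92 → 172
  → #6aa9ac
61% tint:
  R: 92 + 99.43 = 191.43 → 191
  G: 196 + 35.99 = 231.99 → 232
  B: 200 + 33.55 = 233.55 → 234
  → #bfe8ea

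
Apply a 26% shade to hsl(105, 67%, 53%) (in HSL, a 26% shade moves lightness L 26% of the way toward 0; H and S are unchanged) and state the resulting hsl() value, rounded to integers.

hsl(105, 67%, 39%)

L moves 26% from 53 toward 0: 53 − 13.78 = 39.22 → 39.
H and S are unchanged.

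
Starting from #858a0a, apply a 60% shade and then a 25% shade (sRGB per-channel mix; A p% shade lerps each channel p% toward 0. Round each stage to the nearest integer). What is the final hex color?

#858a0a is rgb(133, 138, 10).
Per channel, c → c + 0.6(0 − c):
  R: 133 + 0.6×(0−133) = 133 − 79.8 = 53.2 → 53
  G: 138 + 0.6×(0−138) = 138 − 82.8 = 55.2 → 55
  B: 10 − 6 = 4 → 4
After the shade: rgb(53, 55, 4) = #353704.
Per channel, c → c + 0.25(0 − c):
  R: 53 − 13.25 = 39.75 → 40
  G: 55 + 0.25×(0−55) = 55 − 13.75 = 41.25 → 41
  B: 4 − 1 = 3 → 3
rgb(40, 41, 3) = #282903.

#282903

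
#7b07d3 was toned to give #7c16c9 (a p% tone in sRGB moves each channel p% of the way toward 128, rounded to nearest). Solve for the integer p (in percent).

12%

#7b07d3 is rgb(123, 7, 211); #7c16c9 is rgb(124, 22, 201).
On the G channel (widest range): 22 ≈ 7 + (p/100)(128 − 7), so p ≈ 100×(22 − 7)/(128 − 7) = 1500/121 = 12.40.
p = 12 reproduces all three channels after rounding.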